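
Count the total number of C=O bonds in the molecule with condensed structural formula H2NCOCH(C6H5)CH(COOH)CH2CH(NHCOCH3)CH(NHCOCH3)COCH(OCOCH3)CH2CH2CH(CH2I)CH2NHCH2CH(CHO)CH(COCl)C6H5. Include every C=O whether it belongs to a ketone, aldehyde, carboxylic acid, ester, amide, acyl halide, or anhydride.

8

H2NCO: amide, 1 C=O (running total 1).
CH(COOH): carboxylic acid, 1 C=O (running total 2).
CH(NHCOCH3): amide, 1 C=O (running total 3).
CH(NHCOCH3): amide, 1 C=O (running total 4).
CO: ketone, 1 C=O (running total 5).
CH(OCOCH3): ester, 1 C=O (running total 6).
CH(CHO): aldehyde, 1 C=O (running total 7).
CH(COCl): acyl halide, 1 C=O (running total 8).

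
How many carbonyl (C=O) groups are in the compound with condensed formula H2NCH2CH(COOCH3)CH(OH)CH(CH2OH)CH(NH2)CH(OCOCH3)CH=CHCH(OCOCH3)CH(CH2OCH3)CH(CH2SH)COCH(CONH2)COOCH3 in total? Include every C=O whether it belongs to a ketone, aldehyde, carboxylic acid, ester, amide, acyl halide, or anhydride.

6

CH(COOCH3): ester, 1 C=O (running total 1).
CH(OCOCH3): ester, 1 C=O (running total 2).
CH(OCOCH3): ester, 1 C=O (running total 3).
CO: ketone, 1 C=O (running total 4).
CH(CONH2): amide, 1 C=O (running total 5).
COOCH3: ester, 1 C=O (running total 6).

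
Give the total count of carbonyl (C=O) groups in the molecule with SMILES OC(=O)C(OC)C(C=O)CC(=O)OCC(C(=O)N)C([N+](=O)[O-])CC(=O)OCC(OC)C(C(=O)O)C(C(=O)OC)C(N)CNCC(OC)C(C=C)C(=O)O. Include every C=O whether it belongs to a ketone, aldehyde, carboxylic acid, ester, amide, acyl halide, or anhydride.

HOOC: carboxylic acid, 1 C=O (running total 1).
CH(CHO): aldehyde, 1 C=O (running total 2).
CH2COOCH2: ester, 1 C=O (running total 3).
CH(CONH2): amide, 1 C=O (running total 4).
CH2COOCH2: ester, 1 C=O (running total 5).
CH(COOH): carboxylic acid, 1 C=O (running total 6).
CH(COOCH3): ester, 1 C=O (running total 7).
COOH: carboxylic acid, 1 C=O (running total 8).

8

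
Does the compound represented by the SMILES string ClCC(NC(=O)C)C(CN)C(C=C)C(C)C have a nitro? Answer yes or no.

halogen on an sp³ carbon → alkyl halide.
pendant –NHC(=O)CH3: N bonded to a carbonyl → amide (not amine).
pendant –CH2NH2: N on sp³ C, no adjacent C=O → amine.
pendant –CH=CH2: C=C double bond → alkene.
The groups actually present are: alkene, alkyl halide, amide, amine.

no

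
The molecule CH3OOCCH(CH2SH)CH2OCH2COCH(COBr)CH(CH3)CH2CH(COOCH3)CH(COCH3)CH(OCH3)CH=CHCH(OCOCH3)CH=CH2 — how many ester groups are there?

3

CH3O–C(=O)–: carbonyl C bonded to C and to –OCH3 → ester (not ketone + ether).
pendant –CH2SH → thiol.
C–O–C with sp³ carbons on both sides and no adjacent C=O → ether.
–C(=O)– with carbon on both sides → ketone.
pendant –C(=O)X: carbonyl C bonded to C and halogen → acyl halide.
pendant –COOCH3: carbonyl C bonded to C and –OCH3 → ester.
pendant –COCH3: carbonyl C bonded to two carbons → ketone.
pendant –OCH3: C–O–C with sp³ C, no adjacent C=O → ether.
C=C double bond → alkene.
pendant –OC(=O)CH3: an acyloxy group → ester.
C=C double bond → alkene.
Ester appears at: CH3OOC, CH(COOCH3), CH(OCOCH3) → 3.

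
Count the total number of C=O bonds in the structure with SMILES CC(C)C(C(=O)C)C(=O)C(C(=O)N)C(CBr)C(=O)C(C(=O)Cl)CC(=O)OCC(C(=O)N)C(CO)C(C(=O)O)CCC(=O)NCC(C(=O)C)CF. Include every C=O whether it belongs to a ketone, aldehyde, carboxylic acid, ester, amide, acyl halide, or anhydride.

10

CH(COCH3): ketone, 1 C=O (running total 1).
CO: ketone, 1 C=O (running total 2).
CH(CONH2): amide, 1 C=O (running total 3).
CO: ketone, 1 C=O (running total 4).
CH(COCl): acyl halide, 1 C=O (running total 5).
CH2COOCH2: ester, 1 C=O (running total 6).
CH(CONH2): amide, 1 C=O (running total 7).
CH(COOH): carboxylic acid, 1 C=O (running total 8).
CH2CONHCH2: amide, 1 C=O (running total 9).
CH(COCH3): ketone, 1 C=O (running total 10).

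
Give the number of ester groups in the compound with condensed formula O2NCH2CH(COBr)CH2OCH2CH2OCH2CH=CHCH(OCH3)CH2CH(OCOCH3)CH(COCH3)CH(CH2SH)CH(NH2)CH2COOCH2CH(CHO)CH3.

2

–NO2 on carbon → nitro group.
pendant –C(=O)X: carbonyl C bonded to C and halogen → acyl halide.
C–O–C with sp³ carbons on both sides and no adjacent C=O → ether.
C–O–C with sp³ carbons on both sides and no adjacent C=O → ether.
C=C double bond → alkene.
pendant –OCH3: C–O–C with sp³ C, no adjacent C=O → ether.
pendant –OC(=O)CH3: an acyloxy group → ester.
pendant –COCH3: carbonyl C bonded to two carbons → ketone.
pendant –CH2SH → thiol.
–NH2 on an sp³ carbon with no adjacent C=O → amine.
–C(=O)–O–C with C on the carbonyl side → ester.
pendant –CHO: carbonyl C bonded to C and H → aldehyde.
Ester appears at: CH(OCOCH3), CH2COOCH2 → 2.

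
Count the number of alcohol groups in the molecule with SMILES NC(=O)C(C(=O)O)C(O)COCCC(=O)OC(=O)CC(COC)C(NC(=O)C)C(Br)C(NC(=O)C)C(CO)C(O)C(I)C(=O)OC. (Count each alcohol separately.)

–C(=O)NH2: carbonyl C bonded to C and to N → amide (the N is not a separate amine).
pendant –COOH: carbonyl C bonded to C and –OH → carboxylic acid.
–OH on an sp³ carbon → alcohol (secondary).
C–O–C with sp³ carbons on both sides and no adjacent C=O → ether.
two acyl groups sharing one oxygen, –C(=O)–O–C(=O)– → anhydride.
pendant –CH2OCH3: C–O–C linkage → ether.
pendant –NHC(=O)CH3: N bonded to a carbonyl → amide (not amine).
halogen on an sp³ carbon → alkyl halide.
pendant –NHC(=O)CH3: N bonded to a carbonyl → amide (not amine).
pendant –CH2OH on an sp³ backbone C → alcohol.
–OH on an sp³ carbon → alcohol (secondary).
halogen on an sp³ carbon → alkyl halide.
–C(=O)OCH3: carbonyl C bonded to C and to –OCH3 → ester (not ketone + ether).
Alcohol appears at: CH(OH), CH(CH2OH), CH(OH) → 3.

3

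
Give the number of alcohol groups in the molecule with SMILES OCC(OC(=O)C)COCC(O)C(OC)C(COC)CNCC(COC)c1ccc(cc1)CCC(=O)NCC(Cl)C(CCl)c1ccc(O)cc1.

2

Taking each segment in turn:
  HOCH2: HO– on an sp³ carbon → alcohol.
  CH(OCOCH3): pendant –OC(=O)CH3: an acyloxy group → ester.
  CH2OCH2: C–O–C with sp³ carbons on both sides and no adjacent C=O → ether.
  CH(OH): –OH on an sp³ carbon → alcohol (secondary).
  CH(OCH3): pendant –OCH3: C–O–C with sp³ C, no adjacent C=O → ether.
  CH(CH2OCH3): pendant –CH2OCH3: C–O–C linkage → ether.
  CH2NHCH2: C–N–C with sp³ carbons and no adjacent C=O → amine (secondary).
  CH(CH2OCH3): pendant –CH2OCH3: C–O–C linkage → ether.
  C6H4: para-disubstituted benzene ring → arene.
  CH2CONHCH2: –C(=O)–N– linkage → amide (the N is not an amine).
  CH(Cl): halogen on an sp³ carbon → alkyl halide.
  CH(CH2Cl): pendant –CH2X: halogen on sp³ carbon → alkyl halide.
  C6H4OH: –OH attached directly to an aromatic ring → phenol (not alcohol); the ring itself is an arene.
Alcohol appears at: HOCH2, CH(OH) → 2.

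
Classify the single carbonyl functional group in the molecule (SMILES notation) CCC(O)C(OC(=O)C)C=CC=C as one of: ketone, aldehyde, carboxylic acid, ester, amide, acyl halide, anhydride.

ester

The carbonyl is in the CH(OCOCH3) segment: pendant –OC(=O)CH3: an acyloxy group → ester.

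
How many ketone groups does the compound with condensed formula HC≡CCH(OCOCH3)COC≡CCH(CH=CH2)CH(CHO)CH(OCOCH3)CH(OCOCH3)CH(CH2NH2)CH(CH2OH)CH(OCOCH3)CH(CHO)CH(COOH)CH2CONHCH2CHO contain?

1

Working along the chain:
  HC≡C: C≡C triple bond → alkyne.
  CH(OCOCH3): pendant –OC(=O)CH3: an acyloxy group → ester.
  CO: –C(=O)– with carbon on both sides → ketone.
  C≡C: C≡C triple bond → alkyne.
  CH(CH=CH2): pendant –CH=CH2: C=C double bond → alkene.
  CH(CHO): pendant –CHO: carbonyl C bonded to C and H → aldehyde.
  CH(OCOCH3): pendant –OC(=O)CH3: an acyloxy group → ester.
  CH(OCOCH3): pendant –OC(=O)CH3: an acyloxy group → ester.
  CH(CH2NH2): pendant –CH2NH2: N on sp³ C, no adjacent C=O → amine.
  CH(CH2OH): pendant –CH2OH on an sp³ backbone C → alcohol.
  CH(OCOCH3): pendant –OC(=O)CH3: an acyloxy group → ester.
  CH(CHO): pendant –CHO: carbonyl C bonded to C and H → aldehyde.
  CH(COOH): pendant –COOH: carbonyl C bonded to C and –OH → carboxylic acid.
  CH2CONHCH2: –C(=O)–N– linkage → amide (the N is not an amine).
  CHO: terminal –CHO: carbonyl C bonded to H and C → aldehyde.
Ketone appears at: CO → 1.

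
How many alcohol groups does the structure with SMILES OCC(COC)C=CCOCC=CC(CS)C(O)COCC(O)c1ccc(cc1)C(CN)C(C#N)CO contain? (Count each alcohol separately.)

4

Taking each segment in turn:
  HOCH2: HO– on an sp³ carbon → alcohol.
  CH(CH2OCH3): pendant –CH2OCH3: C–O–C linkage → ether.
  CH=CH: C=C double bond → alkene.
  CH2OCH2: C–O–C with sp³ carbons on both sides and no adjacent C=O → ether.
  CH=CH: C=C double bond → alkene.
  CH(CH2SH): pendant –CH2SH → thiol.
  CH(OH): –OH on an sp³ carbon → alcohol (secondary).
  CH2OCH2: C–O–C with sp³ carbons on both sides and no adjacent C=O → ether.
  CH(OH): –OH on an sp³ carbon → alcohol (secondary).
  C6H4: para-disubstituted benzene ring → arene.
  CH(CH2NH2): pendant –CH2NH2: N on sp³ C, no adjacent C=O → amine.
  CH(CN): pendant –C≡N: nitrile.
  CH2OH: –OH on an sp³ carbon → alcohol.
Alcohol appears at: HOCH2, CH(OH), CH(OH), CH2OH → 4.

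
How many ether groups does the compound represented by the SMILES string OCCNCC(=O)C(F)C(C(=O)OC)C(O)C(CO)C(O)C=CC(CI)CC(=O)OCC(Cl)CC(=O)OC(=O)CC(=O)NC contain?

0

HO– on an sp³ carbon → alcohol.
C–N–C with sp³ carbons and no adjacent C=O → amine (secondary).
–C(=O)– with carbon on both sides → ketone.
halogen on an sp³ carbon → alkyl halide.
pendant –COOCH3: carbonyl C bonded to C and –OCH3 → ester.
–OH on an sp³ carbon → alcohol (secondary).
pendant –CH2OH on an sp³ backbone C → alcohol.
–OH on an sp³ carbon → alcohol (secondary).
C=C double bond → alkene.
pendant –CH2X: halogen on sp³ carbon → alkyl halide.
–C(=O)–O–C with C on the carbonyl side → ester.
halogen on an sp³ carbon → alkyl halide.
two acyl groups sharing one oxygen, –C(=O)–O–C(=O)– → anhydride.
–C(=O)NHCH3: carbonyl C bonded to C and to N → amide (the N is not an amine).
No segment is a ether: HOCH2 is alcohol, not ether; CH(COOCH3) is ester, not ether; CH(OH) is alcohol, not ether. → 0.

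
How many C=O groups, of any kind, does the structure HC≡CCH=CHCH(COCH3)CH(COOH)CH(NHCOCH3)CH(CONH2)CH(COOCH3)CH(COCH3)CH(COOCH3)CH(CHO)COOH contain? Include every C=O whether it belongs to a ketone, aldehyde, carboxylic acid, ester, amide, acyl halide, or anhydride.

9

CH(COCH3): ketone, 1 C=O (running total 1).
CH(COOH): carboxylic acid, 1 C=O (running total 2).
CH(NHCOCH3): amide, 1 C=O (running total 3).
CH(CONH2): amide, 1 C=O (running total 4).
CH(COOCH3): ester, 1 C=O (running total 5).
CH(COCH3): ketone, 1 C=O (running total 6).
CH(COOCH3): ester, 1 C=O (running total 7).
CH(CHO): aldehyde, 1 C=O (running total 8).
COOH: carboxylic acid, 1 C=O (running total 9).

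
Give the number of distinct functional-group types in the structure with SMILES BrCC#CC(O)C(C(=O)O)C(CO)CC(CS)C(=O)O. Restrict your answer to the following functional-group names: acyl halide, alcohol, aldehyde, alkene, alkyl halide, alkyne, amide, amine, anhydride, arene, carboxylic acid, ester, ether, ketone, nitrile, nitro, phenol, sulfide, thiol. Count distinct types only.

5

halogen on an sp³ carbon → alkyl halide.
C≡C triple bond → alkyne.
–OH on an sp³ carbon → alcohol (secondary).
pendant –COOH: carbonyl C bonded to C and –OH → carboxylic acid.
pendant –CH2OH on an sp³ backbone C → alcohol.
pendant –CH2SH → thiol.
–COOH: carbonyl C bonded to –OH and C → carboxylic acid (the –OH is not a separate alcohol).
Distinct types present: alcohol, alkyl halide, alkyne, carboxylic acid, thiol.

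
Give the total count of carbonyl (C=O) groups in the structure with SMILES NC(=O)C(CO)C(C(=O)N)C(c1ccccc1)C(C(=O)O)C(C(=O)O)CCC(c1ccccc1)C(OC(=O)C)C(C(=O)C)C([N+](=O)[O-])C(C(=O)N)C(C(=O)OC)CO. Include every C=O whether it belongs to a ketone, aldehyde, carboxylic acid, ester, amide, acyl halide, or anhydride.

8

H2NCO: amide, 1 C=O (running total 1).
CH(CONH2): amide, 1 C=O (running total 2).
CH(COOH): carboxylic acid, 1 C=O (running total 3).
CH(COOH): carboxylic acid, 1 C=O (running total 4).
CH(OCOCH3): ester, 1 C=O (running total 5).
CH(COCH3): ketone, 1 C=O (running total 6).
CH(CONH2): amide, 1 C=O (running total 7).
CH(COOCH3): ester, 1 C=O (running total 8).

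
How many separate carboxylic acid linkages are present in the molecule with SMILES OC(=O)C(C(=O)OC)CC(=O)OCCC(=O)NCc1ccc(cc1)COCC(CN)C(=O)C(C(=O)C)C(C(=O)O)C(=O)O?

Taking each segment in turn:
  HOOC: –COOH: carbonyl C bonded to –OH and C → carboxylic acid (the –OH is not a separate alcohol).
  CH(COOCH3): pendant –COOCH3: carbonyl C bonded to C and –OCH3 → ester.
  CH2COOCH2: –C(=O)–O–C with C on the carbonyl side → ester.
  CH2CONHCH2: –C(=O)–N– linkage → amide (the N is not an amine).
  C6H4: para-disubstituted benzene ring → arene.
  CH2OCH2: C–O–C with sp³ carbons on both sides and no adjacent C=O → ether.
  CH(CH2NH2): pendant –CH2NH2: N on sp³ C, no adjacent C=O → amine.
  CO: –C(=O)– with carbon on both sides → ketone.
  CH(COCH3): pendant –COCH3: carbonyl C bonded to two carbons → ketone.
  CH(COOH): pendant –COOH: carbonyl C bonded to C and –OH → carboxylic acid.
  COOH: –COOH: carbonyl C bonded to –OH and C → carboxylic acid (the –OH is not a separate alcohol).
Carboxylic acid appears at: HOOC, CH(COOH), COOH → 3.

3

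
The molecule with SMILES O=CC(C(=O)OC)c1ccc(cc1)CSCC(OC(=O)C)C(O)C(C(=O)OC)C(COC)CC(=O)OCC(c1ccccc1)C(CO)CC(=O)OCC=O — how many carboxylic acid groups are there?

0

terminal –CHO: carbonyl C bonded to H and C → aldehyde.
pendant –COOCH3: carbonyl C bonded to C and –OCH3 → ester.
para-disubstituted benzene ring → arene.
C–S–C linkage → sulfide (thioether).
pendant –OC(=O)CH3: an acyloxy group → ester.
–OH on an sp³ carbon → alcohol (secondary).
pendant –COOCH3: carbonyl C bonded to C and –OCH3 → ester.
pendant –CH2OCH3: C–O–C linkage → ether.
–C(=O)–O–C with C on the carbonyl side → ester.
pendant –C6H5: benzene ring → arene.
pendant –CH2OH on an sp³ backbone C → alcohol.
–C(=O)–O–C with C on the carbonyl side → ester.
terminal –CHO: carbonyl C bonded to H and C → aldehyde.
No segment is a carboxylic acid: OHC is aldehyde, not carboxylic acid; CH(COOCH3) is ester, not carboxylic acid; CH(OCOCH3) is ester, not carboxylic acid. → 0.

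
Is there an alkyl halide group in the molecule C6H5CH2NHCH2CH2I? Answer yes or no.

Working along the chain:
  C6H5: C6H5– phenyl ring → arene.
  CH2NHCH2: C–N–C with sp³ carbons and no adjacent C=O → amine (secondary).
  CH2I: halogen on an sp³ carbon → alkyl halide.
The CH2I segment supplies the alkyl halide: halogen on an sp³ carbon → alkyl halide.

yes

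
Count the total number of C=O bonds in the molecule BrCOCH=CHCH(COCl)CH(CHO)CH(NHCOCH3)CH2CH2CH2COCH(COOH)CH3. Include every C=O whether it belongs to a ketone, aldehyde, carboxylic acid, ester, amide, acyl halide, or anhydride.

BrCO: acyl halide, 1 C=O (running total 1).
CH(COCl): acyl halide, 1 C=O (running total 2).
CH(CHO): aldehyde, 1 C=O (running total 3).
CH(NHCOCH3): amide, 1 C=O (running total 4).
CO: ketone, 1 C=O (running total 5).
CH(COOH): carboxylic acid, 1 C=O (running total 6).

6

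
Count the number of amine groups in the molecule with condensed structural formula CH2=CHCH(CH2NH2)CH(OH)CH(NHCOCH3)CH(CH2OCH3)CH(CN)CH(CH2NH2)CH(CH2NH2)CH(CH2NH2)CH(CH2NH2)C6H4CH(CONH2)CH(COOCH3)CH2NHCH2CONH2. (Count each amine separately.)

C=C double bond → alkene.
pendant –CH2NH2: N on sp³ C, no adjacent C=O → amine.
–OH on an sp³ carbon → alcohol (secondary).
pendant –NHC(=O)CH3: N bonded to a carbonyl → amide (not amine).
pendant –CH2OCH3: C–O–C linkage → ether.
pendant –C≡N: nitrile.
pendant –CH2NH2: N on sp³ C, no adjacent C=O → amine.
pendant –CH2NH2: N on sp³ C, no adjacent C=O → amine.
pendant –CH2NH2: N on sp³ C, no adjacent C=O → amine.
pendant –CH2NH2: N on sp³ C, no adjacent C=O → amine.
para-disubstituted benzene ring → arene.
pendant –CONH2: carbonyl C bonded to C and N → amide.
pendant –COOCH3: carbonyl C bonded to C and –OCH3 → ester.
C–N–C with sp³ carbons and no adjacent C=O → amine (secondary).
–C(=O)NH2: carbonyl C bonded to C and to N → amide (the N is not a separate amine).
Amine appears at: CH(CH2NH2), CH(CH2NH2), CH(CH2NH2), CH(CH2NH2), CH(CH2NH2), CH2NHCH2 → 6.

6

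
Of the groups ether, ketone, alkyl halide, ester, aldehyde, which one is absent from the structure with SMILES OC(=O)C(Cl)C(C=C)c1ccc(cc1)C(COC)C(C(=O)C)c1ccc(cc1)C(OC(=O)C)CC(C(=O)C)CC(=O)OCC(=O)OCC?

alkyl halide: present (CH(Cl) — halogen on an sp³ carbon → alkyl halide).
ketone: present (CH(COCH3) — pendant –COCH3: carbonyl C bonded to two carbons → ketone).
ester: present (CH(OCOCH3) — pendant –OC(=O)CH3: an acyloxy group → ester).
ether: present (CH(CH2OCH3) — pendant –CH2OCH3: C–O–C linkage → ether).
aldehyde: absent. In CH(COCH3), the carbonyl carbon is bonded to two carbons, so it is a ketone, not an aldehyde. In HOOC, the carbonyl carbon bears –OH, not –H, so it is a carboxylic acid.

aldehyde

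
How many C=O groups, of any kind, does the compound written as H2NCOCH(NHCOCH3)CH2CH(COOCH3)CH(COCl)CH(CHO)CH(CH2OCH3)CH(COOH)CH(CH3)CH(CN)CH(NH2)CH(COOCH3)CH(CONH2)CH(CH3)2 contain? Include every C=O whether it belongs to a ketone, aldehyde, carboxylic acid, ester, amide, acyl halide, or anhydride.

H2NCO: amide, 1 C=O (running total 1).
CH(NHCOCH3): amide, 1 C=O (running total 2).
CH(COOCH3): ester, 1 C=O (running total 3).
CH(COCl): acyl halide, 1 C=O (running total 4).
CH(CHO): aldehyde, 1 C=O (running total 5).
CH(COOH): carboxylic acid, 1 C=O (running total 6).
CH(COOCH3): ester, 1 C=O (running total 7).
CH(CONH2): amide, 1 C=O (running total 8).

8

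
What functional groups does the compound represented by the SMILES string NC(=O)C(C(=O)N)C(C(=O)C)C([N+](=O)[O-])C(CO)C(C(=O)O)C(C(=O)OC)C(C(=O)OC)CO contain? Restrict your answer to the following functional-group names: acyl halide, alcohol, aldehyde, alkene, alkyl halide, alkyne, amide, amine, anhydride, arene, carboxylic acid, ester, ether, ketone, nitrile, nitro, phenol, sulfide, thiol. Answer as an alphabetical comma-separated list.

alcohol, amide, carboxylic acid, ester, ketone, nitro

–C(=O)NH2: carbonyl C bonded to C and to N → amide (the N is not a separate amine).
pendant –CONH2: carbonyl C bonded to C and N → amide.
pendant –COCH3: carbonyl C bonded to two carbons → ketone.
–NO2 on an sp³ carbon → nitro (the N=O is not a carbonyl).
pendant –CH2OH on an sp³ backbone C → alcohol.
pendant –COOH: carbonyl C bonded to C and –OH → carboxylic acid.
pendant –COOCH3: carbonyl C bonded to C and –OCH3 → ester.
pendant –COOCH3: carbonyl C bonded to C and –OCH3 → ester.
–OH on an sp³ carbon → alcohol.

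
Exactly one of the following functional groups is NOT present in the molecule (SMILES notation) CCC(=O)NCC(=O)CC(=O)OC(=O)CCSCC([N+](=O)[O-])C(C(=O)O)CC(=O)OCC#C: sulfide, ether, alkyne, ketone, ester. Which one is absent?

alkyne: present (C≡CH — C≡C triple bond → alkyne).
ketone: present (CO — –C(=O)– with carbon on both sides → ketone).
ester: present (CH2COOCH2 — –C(=O)–O–C with C on the carbonyl side → ester).
sulfide: present (CH2SCH2 — C–S–C linkage → sulfide (thioether)).
ether: absent. In CH2COOCH2, the C–O–C oxygen is adjacent to a C=O, so it belongs to an ester, not an ether.

ether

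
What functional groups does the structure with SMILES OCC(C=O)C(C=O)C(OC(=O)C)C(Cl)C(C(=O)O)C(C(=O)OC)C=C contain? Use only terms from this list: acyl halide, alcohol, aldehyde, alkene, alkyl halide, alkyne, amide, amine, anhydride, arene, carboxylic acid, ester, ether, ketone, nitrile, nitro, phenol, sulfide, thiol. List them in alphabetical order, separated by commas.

alcohol, aldehyde, alkene, alkyl halide, carboxylic acid, ester

Reading the structure from left to right:
  HOCH2: HO– on an sp³ carbon → alcohol.
  CH(CHO): pendant –CHO: carbonyl C bonded to C and H → aldehyde.
  CH(CHO): pendant –CHO: carbonyl C bonded to C and H → aldehyde.
  CH(OCOCH3): pendant –OC(=O)CH3: an acyloxy group → ester.
  CH(Cl): halogen on an sp³ carbon → alkyl halide.
  CH(COOH): pendant –COOH: carbonyl C bonded to C and –OH → carboxylic acid.
  CH(COOCH3): pendant –COOCH3: carbonyl C bonded to C and –OCH3 → ester.
  CH=CH2: C=C double bond → alkene.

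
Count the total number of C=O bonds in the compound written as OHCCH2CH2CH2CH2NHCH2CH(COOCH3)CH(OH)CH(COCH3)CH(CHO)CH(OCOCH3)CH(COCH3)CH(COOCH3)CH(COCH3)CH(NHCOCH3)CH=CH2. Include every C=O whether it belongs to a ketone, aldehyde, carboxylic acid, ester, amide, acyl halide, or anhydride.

9

OHC: aldehyde, 1 C=O (running total 1).
CH(COOCH3): ester, 1 C=O (running total 2).
CH(COCH3): ketone, 1 C=O (running total 3).
CH(CHO): aldehyde, 1 C=O (running total 4).
CH(OCOCH3): ester, 1 C=O (running total 5).
CH(COCH3): ketone, 1 C=O (running total 6).
CH(COOCH3): ester, 1 C=O (running total 7).
CH(COCH3): ketone, 1 C=O (running total 8).
CH(NHCOCH3): amide, 1 C=O (running total 9).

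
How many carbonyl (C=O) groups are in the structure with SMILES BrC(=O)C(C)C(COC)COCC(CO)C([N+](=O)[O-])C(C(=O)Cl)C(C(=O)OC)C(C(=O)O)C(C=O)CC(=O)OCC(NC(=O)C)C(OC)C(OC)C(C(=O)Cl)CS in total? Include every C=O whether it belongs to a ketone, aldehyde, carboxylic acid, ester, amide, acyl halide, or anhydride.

8

BrCO: acyl halide, 1 C=O (running total 1).
CH(COCl): acyl halide, 1 C=O (running total 2).
CH(COOCH3): ester, 1 C=O (running total 3).
CH(COOH): carboxylic acid, 1 C=O (running total 4).
CH(CHO): aldehyde, 1 C=O (running total 5).
CH2COOCH2: ester, 1 C=O (running total 6).
CH(NHCOCH3): amide, 1 C=O (running total 7).
CH(COCl): acyl halide, 1 C=O (running total 8).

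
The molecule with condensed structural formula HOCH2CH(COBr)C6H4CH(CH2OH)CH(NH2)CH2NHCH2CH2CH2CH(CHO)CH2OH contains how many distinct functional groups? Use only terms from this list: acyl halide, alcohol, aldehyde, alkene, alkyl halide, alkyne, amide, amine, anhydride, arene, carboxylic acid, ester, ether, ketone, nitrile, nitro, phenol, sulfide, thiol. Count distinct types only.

5

Taking each segment in turn:
  HOCH2: HO– on an sp³ carbon → alcohol.
  CH(COBr): pendant –C(=O)X: carbonyl C bonded to C and halogen → acyl halide.
  C6H4: para-disubstituted benzene ring → arene.
  CH(CH2OH): pendant –CH2OH on an sp³ backbone C → alcohol.
  CH(NH2): –NH2 on an sp³ carbon with no adjacent C=O → amine.
  CH2NHCH2: C–N–C with sp³ carbons and no adjacent C=O → amine (secondary).
  CH(CHO): pendant –CHO: carbonyl C bonded to C and H → aldehyde.
  CH2OH: –OH on an sp³ carbon → alcohol.
Distinct types present: acyl halide, alcohol, aldehyde, amine, arene.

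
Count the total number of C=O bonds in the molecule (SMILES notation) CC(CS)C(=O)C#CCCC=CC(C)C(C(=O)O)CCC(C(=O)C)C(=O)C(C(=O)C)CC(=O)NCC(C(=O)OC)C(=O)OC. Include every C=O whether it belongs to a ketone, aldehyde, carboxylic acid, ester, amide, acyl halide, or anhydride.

CO: ketone, 1 C=O (running total 1).
CH(COOH): carboxylic acid, 1 C=O (running total 2).
CH(COCH3): ketone, 1 C=O (running total 3).
CO: ketone, 1 C=O (running total 4).
CH(COCH3): ketone, 1 C=O (running total 5).
CH2CONHCH2: amide, 1 C=O (running total 6).
CH(COOCH3): ester, 1 C=O (running total 7).
COOCH3: ester, 1 C=O (running total 8).

8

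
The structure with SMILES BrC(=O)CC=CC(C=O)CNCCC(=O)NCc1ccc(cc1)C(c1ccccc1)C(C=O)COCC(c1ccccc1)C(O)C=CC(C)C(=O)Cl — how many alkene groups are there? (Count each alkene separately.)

Taking each segment in turn:
  BrCO: –C(=O)Br: carbonyl C bonded to C and to a halogen → acyl halide (not alkyl halide).
  CH=CH: C=C double bond → alkene.
  CH(CHO): pendant –CHO: carbonyl C bonded to C and H → aldehyde.
  CH2NHCH2: C–N–C with sp³ carbons and no adjacent C=O → amine (secondary).
  CH2CONHCH2: –C(=O)–N– linkage → amide (the N is not an amine).
  C6H4: para-disubstituted benzene ring → arene.
  CH(C6H5): pendant –C6H5: benzene ring → arene.
  CH(CHO): pendant –CHO: carbonyl C bonded to C and H → aldehyde.
  CH2OCH2: C–O–C with sp³ carbons on both sides and no adjacent C=O → ether.
  CH(C6H5): pendant –C6H5: benzene ring → arene.
  CH(OH): –OH on an sp³ carbon → alcohol (secondary).
  CH=CH: C=C double bond → alkene.
  COCl: –C(=O)Cl: carbonyl C bonded to C and to a halogen → acyl halide (not alkyl halide).
Alkene appears at: CH=CH, CH=CH → 2.

2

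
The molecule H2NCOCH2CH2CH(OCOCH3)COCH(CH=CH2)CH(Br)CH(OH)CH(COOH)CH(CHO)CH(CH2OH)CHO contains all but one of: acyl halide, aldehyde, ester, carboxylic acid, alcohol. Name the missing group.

carboxylic acid: present (CH(COOH) — pendant –COOH: carbonyl C bonded to C and –OH → carboxylic acid).
ester: present (CH(OCOCH3) — pendant –OC(=O)CH3: an acyloxy group → ester).
alcohol: present (CH(OH) — –OH on an sp³ carbon → alcohol (secondary)).
aldehyde: present (CH(CHO) — pendant –CHO: carbonyl C bonded to C and H → aldehyde).
acyl halide: no segment matches this pattern.

acyl halide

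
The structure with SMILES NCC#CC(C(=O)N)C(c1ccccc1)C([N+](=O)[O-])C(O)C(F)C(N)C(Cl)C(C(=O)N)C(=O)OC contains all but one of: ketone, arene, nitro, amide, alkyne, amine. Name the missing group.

alkyne: present (C≡C — C≡C triple bond → alkyne).
arene: present (CH(C6H5) — pendant –C6H5: benzene ring → arene).
amine: present (H2NCH2 — –NH2 on an sp³ carbon with no adjacent C=O → amine).
nitro: present (CH(NO2) — –NO2 on an sp³ carbon → nitro (the N=O is not a carbonyl)).
amide: present (CH(CONH2) — pendant –CONH2: carbonyl C bonded to C and N → amide).
ketone: absent. In COOCH3, the C=O is bonded to an –O–C group, which defines an ester, not a ketone. In CH(CONH2), the C=O is bonded to nitrogen, which defines an amide, not a ketone.

ketone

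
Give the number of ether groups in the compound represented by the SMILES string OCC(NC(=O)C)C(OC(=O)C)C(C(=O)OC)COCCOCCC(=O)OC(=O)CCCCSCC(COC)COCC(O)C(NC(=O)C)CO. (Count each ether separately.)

4

Working along the chain:
  HOCH2: HO– on an sp³ carbon → alcohol.
  CH(NHCOCH3): pendant –NHC(=O)CH3: N bonded to a carbonyl → amide (not amine).
  CH(OCOCH3): pendant –OC(=O)CH3: an acyloxy group → ester.
  CH(COOCH3): pendant –COOCH3: carbonyl C bonded to C and –OCH3 → ester.
  CH2OCH2: C–O–C with sp³ carbons on both sides and no adjacent C=O → ether.
  CH2OCH2: C–O–C with sp³ carbons on both sides and no adjacent C=O → ether.
  CH2CO-O-COCH2: two acyl groups sharing one oxygen, –C(=O)–O–C(=O)– → anhydride.
  CH2SCH2: C–S–C linkage → sulfide (thioether).
  CH(CH2OCH3): pendant –CH2OCH3: C–O–C linkage → ether.
  CH2OCH2: C–O–C with sp³ carbons on both sides and no adjacent C=O → ether.
  CH(OH): –OH on an sp³ carbon → alcohol (secondary).
  CH(NHCOCH3): pendant –NHC(=O)CH3: N bonded to a carbonyl → amide (not amine).
  CH2OH: –OH on an sp³ carbon → alcohol.
Ether appears at: CH2OCH2, CH2OCH2, CH(CH2OCH3), CH2OCH2 → 4.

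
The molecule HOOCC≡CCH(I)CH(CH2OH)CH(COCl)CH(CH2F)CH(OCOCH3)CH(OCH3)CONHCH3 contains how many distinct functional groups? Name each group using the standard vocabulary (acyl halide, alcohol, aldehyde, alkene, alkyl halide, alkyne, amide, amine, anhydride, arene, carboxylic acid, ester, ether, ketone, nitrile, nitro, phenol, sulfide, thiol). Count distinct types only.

8

Working along the chain:
  HOOC: –COOH: carbonyl C bonded to –OH and C → carboxylic acid (the –OH is not a separate alcohol).
  C≡C: C≡C triple bond → alkyne.
  CH(I): halogen on an sp³ carbon → alkyl halide.
  CH(CH2OH): pendant –CH2OH on an sp³ backbone C → alcohol.
  CH(COCl): pendant –C(=O)X: carbonyl C bonded to C and halogen → acyl halide.
  CH(CH2F): pendant –CH2X: halogen on sp³ carbon → alkyl halide.
  CH(OCOCH3): pendant –OC(=O)CH3: an acyloxy group → ester.
  CH(OCH3): pendant –OCH3: C–O–C with sp³ C, no adjacent C=O → ether.
  CONHCH3: –C(=O)NHCH3: carbonyl C bonded to C and to N → amide (the N is not an amine).
Distinct types present: acyl halide, alcohol, alkyl halide, alkyne, amide, carboxylic acid, ester, ether.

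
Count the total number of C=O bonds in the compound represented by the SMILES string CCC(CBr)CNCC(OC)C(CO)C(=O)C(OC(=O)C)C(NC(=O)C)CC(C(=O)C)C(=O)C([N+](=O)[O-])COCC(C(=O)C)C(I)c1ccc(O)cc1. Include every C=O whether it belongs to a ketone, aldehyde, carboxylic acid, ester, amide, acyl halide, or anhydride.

6

CO: ketone, 1 C=O (running total 1).
CH(OCOCH3): ester, 1 C=O (running total 2).
CH(NHCOCH3): amide, 1 C=O (running total 3).
CH(COCH3): ketone, 1 C=O (running total 4).
CO: ketone, 1 C=O (running total 5).
CH(COCH3): ketone, 1 C=O (running total 6).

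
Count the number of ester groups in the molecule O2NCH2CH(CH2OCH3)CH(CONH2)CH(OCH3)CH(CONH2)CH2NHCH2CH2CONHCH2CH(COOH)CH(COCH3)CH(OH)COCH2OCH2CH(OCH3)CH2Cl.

Working along the chain:
  O2NCH2: –NO2 on carbon → nitro group.
  CH(CH2OCH3): pendant –CH2OCH3: C–O–C linkage → ether.
  CH(CONH2): pendant –CONH2: carbonyl C bonded to C and N → amide.
  CH(OCH3): pendant –OCH3: C–O–C with sp³ C, no adjacent C=O → ether.
  CH(CONH2): pendant –CONH2: carbonyl C bonded to C and N → amide.
  CH2NHCH2: C–N–C with sp³ carbons and no adjacent C=O → amine (secondary).
  CH2CONHCH2: –C(=O)–N– linkage → amide (the N is not an amine).
  CH(COOH): pendant –COOH: carbonyl C bonded to C and –OH → carboxylic acid.
  CH(COCH3): pendant –COCH3: carbonyl C bonded to two carbons → ketone.
  CH(OH): –OH on an sp³ carbon → alcohol (secondary).
  CO: –C(=O)– with carbon on both sides → ketone.
  CH2OCH2: C–O–C with sp³ carbons on both sides and no adjacent C=O → ether.
  CH(OCH3): pendant –OCH3: C–O–C with sp³ C, no adjacent C=O → ether.
  CH2Cl: halogen on an sp³ carbon → alkyl halide.
No segment is a ester: CH(CH2OCH3) is ether, not ester; CH(OCH3) is ether, not ester; CH(COOH) is carboxylic acid, not ester. → 0.

0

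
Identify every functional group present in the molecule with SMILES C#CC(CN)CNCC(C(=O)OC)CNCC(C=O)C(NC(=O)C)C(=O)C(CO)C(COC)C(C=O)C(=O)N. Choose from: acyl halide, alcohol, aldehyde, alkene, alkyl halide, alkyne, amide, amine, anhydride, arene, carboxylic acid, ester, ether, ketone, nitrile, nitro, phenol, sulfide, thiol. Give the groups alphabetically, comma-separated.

alcohol, aldehyde, alkyne, amide, amine, ester, ether, ketone

Taking each segment in turn:
  HC≡C: C≡C triple bond → alkyne.
  CH(CH2NH2): pendant –CH2NH2: N on sp³ C, no adjacent C=O → amine.
  CH2NHCH2: C–N–C with sp³ carbons and no adjacent C=O → amine (secondary).
  CH(COOCH3): pendant –COOCH3: carbonyl C bonded to C and –OCH3 → ester.
  CH2NHCH2: C–N–C with sp³ carbons and no adjacent C=O → amine (secondary).
  CH(CHO): pendant –CHO: carbonyl C bonded to C and H → aldehyde.
  CH(NHCOCH3): pendant –NHC(=O)CH3: N bonded to a carbonyl → amide (not amine).
  CO: –C(=O)– with carbon on both sides → ketone.
  CH(CH2OH): pendant –CH2OH on an sp³ backbone C → alcohol.
  CH(CH2OCH3): pendant –CH2OCH3: C–O–C linkage → ether.
  CH(CHO): pendant –CHO: carbonyl C bonded to C and H → aldehyde.
  CONH2: –C(=O)NH2: carbonyl C bonded to C and to N → amide (the N is not a separate amine).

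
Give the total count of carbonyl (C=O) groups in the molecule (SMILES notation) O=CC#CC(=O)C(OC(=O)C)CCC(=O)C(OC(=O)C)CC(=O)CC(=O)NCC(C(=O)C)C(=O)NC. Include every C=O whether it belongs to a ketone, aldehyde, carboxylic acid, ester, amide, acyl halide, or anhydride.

9

OHC: aldehyde, 1 C=O (running total 1).
CO: ketone, 1 C=O (running total 2).
CH(OCOCH3): ester, 1 C=O (running total 3).
CO: ketone, 1 C=O (running total 4).
CH(OCOCH3): ester, 1 C=O (running total 5).
CO: ketone, 1 C=O (running total 6).
CH2CONHCH2: amide, 1 C=O (running total 7).
CH(COCH3): ketone, 1 C=O (running total 8).
CONHCH3: amide, 1 C=O (running total 9).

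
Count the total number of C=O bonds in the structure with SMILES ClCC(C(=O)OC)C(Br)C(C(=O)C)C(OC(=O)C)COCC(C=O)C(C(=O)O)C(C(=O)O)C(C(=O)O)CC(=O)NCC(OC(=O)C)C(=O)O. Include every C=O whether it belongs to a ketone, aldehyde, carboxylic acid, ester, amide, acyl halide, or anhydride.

10

CH(COOCH3): ester, 1 C=O (running total 1).
CH(COCH3): ketone, 1 C=O (running total 2).
CH(OCOCH3): ester, 1 C=O (running total 3).
CH(CHO): aldehyde, 1 C=O (running total 4).
CH(COOH): carboxylic acid, 1 C=O (running total 5).
CH(COOH): carboxylic acid, 1 C=O (running total 6).
CH(COOH): carboxylic acid, 1 C=O (running total 7).
CH2CONHCH2: amide, 1 C=O (running total 8).
CH(OCOCH3): ester, 1 C=O (running total 9).
COOH: carboxylic acid, 1 C=O (running total 10).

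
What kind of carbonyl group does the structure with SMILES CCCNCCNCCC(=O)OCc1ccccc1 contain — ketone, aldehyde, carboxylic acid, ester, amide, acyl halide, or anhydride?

ester

The carbonyl is in the CH2COOCH2 segment: –C(=O)–O–C with C on the carbonyl side → ester.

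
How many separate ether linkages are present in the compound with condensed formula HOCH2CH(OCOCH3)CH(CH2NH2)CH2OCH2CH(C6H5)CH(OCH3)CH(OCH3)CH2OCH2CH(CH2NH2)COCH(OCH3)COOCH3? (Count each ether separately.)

5

Working along the chain:
  HOCH2: HO– on an sp³ carbon → alcohol.
  CH(OCOCH3): pendant –OC(=O)CH3: an acyloxy group → ester.
  CH(CH2NH2): pendant –CH2NH2: N on sp³ C, no adjacent C=O → amine.
  CH2OCH2: C–O–C with sp³ carbons on both sides and no adjacent C=O → ether.
  CH(C6H5): pendant –C6H5: benzene ring → arene.
  CH(OCH3): pendant –OCH3: C–O–C with sp³ C, no adjacent C=O → ether.
  CH(OCH3): pendant –OCH3: C–O–C with sp³ C, no adjacent C=O → ether.
  CH2OCH2: C–O–C with sp³ carbons on both sides and no adjacent C=O → ether.
  CH(CH2NH2): pendant –CH2NH2: N on sp³ C, no adjacent C=O → amine.
  CO: –C(=O)– with carbon on both sides → ketone.
  CH(OCH3): pendant –OCH3: C–O–C with sp³ C, no adjacent C=O → ether.
  COOCH3: –C(=O)OCH3: carbonyl C bonded to C and to –OCH3 → ester (not ketone + ether).
Ether appears at: CH2OCH2, CH(OCH3), CH(OCH3), CH2OCH2, CH(OCH3) → 5.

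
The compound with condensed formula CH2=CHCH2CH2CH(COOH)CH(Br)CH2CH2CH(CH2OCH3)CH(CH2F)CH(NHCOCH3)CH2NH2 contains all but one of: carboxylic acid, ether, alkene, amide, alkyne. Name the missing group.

carboxylic acid: present (CH(COOH) — pendant –COOH: carbonyl C bonded to C and –OH → carboxylic acid).
alkene: present (CH2=CH — C=C double bond → alkene).
ether: present (CH(CH2OCH3) — pendant –CH2OCH3: C–O–C linkage → ether).
amide: present (CH(NHCOCH3) — pendant –NHC(=O)CH3: N bonded to a carbonyl → amide (not amine)).
alkyne: no segment matches this pattern.

alkyne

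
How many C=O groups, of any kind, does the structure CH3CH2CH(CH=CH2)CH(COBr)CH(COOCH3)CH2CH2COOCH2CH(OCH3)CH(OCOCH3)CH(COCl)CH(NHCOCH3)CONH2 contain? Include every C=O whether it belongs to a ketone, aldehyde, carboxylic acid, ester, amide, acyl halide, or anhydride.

CH(COBr): acyl halide, 1 C=O (running total 1).
CH(COOCH3): ester, 1 C=O (running total 2).
CH2COOCH2: ester, 1 C=O (running total 3).
CH(OCOCH3): ester, 1 C=O (running total 4).
CH(COCl): acyl halide, 1 C=O (running total 5).
CH(NHCOCH3): amide, 1 C=O (running total 6).
CONH2: amide, 1 C=O (running total 7).

7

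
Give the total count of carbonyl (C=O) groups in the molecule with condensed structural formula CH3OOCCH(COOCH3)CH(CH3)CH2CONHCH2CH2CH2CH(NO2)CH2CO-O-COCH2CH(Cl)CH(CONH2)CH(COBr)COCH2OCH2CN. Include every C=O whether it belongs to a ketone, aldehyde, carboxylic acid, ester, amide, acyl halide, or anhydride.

8

CH3OOC: ester, 1 C=O (running total 1).
CH(COOCH3): ester, 1 C=O (running total 2).
CH2CONHCH2: amide, 1 C=O (running total 3).
CH2CO-O-COCH2: anhydride, 2 C=O (running total 5).
CH(CONH2): amide, 1 C=O (running total 6).
CH(COBr): acyl halide, 1 C=O (running total 7).
CO: ketone, 1 C=O (running total 8).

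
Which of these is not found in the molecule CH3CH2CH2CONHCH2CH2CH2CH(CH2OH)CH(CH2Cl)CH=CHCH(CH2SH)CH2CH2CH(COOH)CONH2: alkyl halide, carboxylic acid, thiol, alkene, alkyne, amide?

alkyl halide: present (CH(CH2Cl) — pendant –CH2X: halogen on sp³ carbon → alkyl halide).
thiol: present (CH(CH2SH) — pendant –CH2SH → thiol).
carboxylic acid: present (CH(COOH) — pendant –COOH: carbonyl C bonded to C and –OH → carboxylic acid).
alkene: present (CH=CH — C=C double bond → alkene).
amide: present (CH2CONHCH2 — –C(=O)–N– linkage → amide (the N is not an amine)).
alkyne: no segment matches this pattern.

alkyne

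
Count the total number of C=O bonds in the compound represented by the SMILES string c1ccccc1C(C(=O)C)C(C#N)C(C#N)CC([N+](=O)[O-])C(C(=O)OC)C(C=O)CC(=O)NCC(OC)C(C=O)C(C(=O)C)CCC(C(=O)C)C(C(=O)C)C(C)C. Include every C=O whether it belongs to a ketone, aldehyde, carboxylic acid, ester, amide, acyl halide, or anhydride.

8

CH(COCH3): ketone, 1 C=O (running total 1).
CH(COOCH3): ester, 1 C=O (running total 2).
CH(CHO): aldehyde, 1 C=O (running total 3).
CH2CONHCH2: amide, 1 C=O (running total 4).
CH(CHO): aldehyde, 1 C=O (running total 5).
CH(COCH3): ketone, 1 C=O (running total 6).
CH(COCH3): ketone, 1 C=O (running total 7).
CH(COCH3): ketone, 1 C=O (running total 8).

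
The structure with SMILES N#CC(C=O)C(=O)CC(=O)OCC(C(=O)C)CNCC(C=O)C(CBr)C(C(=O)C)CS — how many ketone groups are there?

3

N≡C–: carbon triple-bonded to nitrogen → nitrile.
pendant –CHO: carbonyl C bonded to C and H → aldehyde.
–C(=O)– with carbon on both sides → ketone.
–C(=O)–O–C with C on the carbonyl side → ester.
pendant –COCH3: carbonyl C bonded to two carbons → ketone.
C–N–C with sp³ carbons and no adjacent C=O → amine (secondary).
pendant –CHO: carbonyl C bonded to C and H → aldehyde.
pendant –CH2X: halogen on sp³ carbon → alkyl halide.
pendant –COCH3: carbonyl C bonded to two carbons → ketone.
–SH on an sp³ carbon → thiol.
Ketone appears at: CO, CH(COCH3), CH(COCH3) → 3.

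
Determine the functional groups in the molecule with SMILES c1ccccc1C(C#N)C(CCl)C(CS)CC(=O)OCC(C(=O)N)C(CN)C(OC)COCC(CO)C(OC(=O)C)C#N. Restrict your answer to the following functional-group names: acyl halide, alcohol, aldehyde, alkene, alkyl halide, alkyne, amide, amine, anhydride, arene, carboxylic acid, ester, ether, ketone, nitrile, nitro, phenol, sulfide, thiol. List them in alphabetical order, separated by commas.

alcohol, alkyl halide, amide, amine, arene, ester, ether, nitrile, thiol

C6H5– phenyl ring → arene.
pendant –C≡N: nitrile.
pendant –CH2X: halogen on sp³ carbon → alkyl halide.
pendant –CH2SH → thiol.
–C(=O)–O–C with C on the carbonyl side → ester.
pendant –CONH2: carbonyl C bonded to C and N → amide.
pendant –CH2NH2: N on sp³ C, no adjacent C=O → amine.
pendant –OCH3: C–O–C with sp³ C, no adjacent C=O → ether.
C–O–C with sp³ carbons on both sides and no adjacent C=O → ether.
pendant –CH2OH on an sp³ backbone C → alcohol.
pendant –OC(=O)CH3: an acyloxy group → ester.
–C≡N: carbon triple-bonded to nitrogen → nitrile.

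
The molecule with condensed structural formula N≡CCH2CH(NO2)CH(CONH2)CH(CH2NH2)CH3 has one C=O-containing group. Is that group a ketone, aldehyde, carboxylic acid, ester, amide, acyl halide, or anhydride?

The carbonyl is in the CH(CONH2) segment: pendant –CONH2: carbonyl C bonded to C and N → amide.

amide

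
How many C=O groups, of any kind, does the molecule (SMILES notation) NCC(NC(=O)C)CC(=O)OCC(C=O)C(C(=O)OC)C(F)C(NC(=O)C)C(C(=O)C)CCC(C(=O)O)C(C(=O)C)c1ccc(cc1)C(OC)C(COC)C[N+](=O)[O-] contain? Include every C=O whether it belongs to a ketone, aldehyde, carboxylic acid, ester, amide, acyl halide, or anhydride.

CH(NHCOCH3): amide, 1 C=O (running total 1).
CH2COOCH2: ester, 1 C=O (running total 2).
CH(CHO): aldehyde, 1 C=O (running total 3).
CH(COOCH3): ester, 1 C=O (running total 4).
CH(NHCOCH3): amide, 1 C=O (running total 5).
CH(COCH3): ketone, 1 C=O (running total 6).
CH(COOH): carboxylic acid, 1 C=O (running total 7).
CH(COCH3): ketone, 1 C=O (running total 8).

8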